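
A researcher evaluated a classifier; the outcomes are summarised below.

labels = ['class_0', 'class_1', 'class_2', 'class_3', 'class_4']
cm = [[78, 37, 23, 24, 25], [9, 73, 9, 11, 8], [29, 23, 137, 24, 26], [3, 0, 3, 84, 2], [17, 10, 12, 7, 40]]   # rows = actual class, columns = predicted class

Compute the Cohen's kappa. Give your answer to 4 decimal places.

Observed agreement pₒ = trace/N = 412/714 = 0.57703
Expected agreement pₑ = Σ (rowᵢ·colᵢ)/N² = (187·136 + 110·143 + 239·184 + 92·150 + 86·101)/714² = 0.21111
κ = (pₒ − pₑ)/(1 − pₑ) = (0.57703 − 0.21111)/(1 − 0.21111) = 0.4638

0.4638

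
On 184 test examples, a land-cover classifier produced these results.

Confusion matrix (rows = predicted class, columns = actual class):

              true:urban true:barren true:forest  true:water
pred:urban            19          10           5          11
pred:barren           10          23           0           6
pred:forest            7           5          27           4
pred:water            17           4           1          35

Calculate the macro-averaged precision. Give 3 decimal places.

Per-class precision (TP/(TP+FP)):
  urban: TP=19, FP=10+5+11=26 → 19/45 = 0.4222
  barren: TP=23, FP=10+0+6=16 → 23/39 = 0.5897
  forest: TP=27, FP=7+5+4=16 → 27/43 = 0.6279
  water: TP=35, FP=17+4+1=22 → 35/57 = 0.6140
Macro-precision = mean = (0.4222 + 0.5897 + 0.6279 + 0.6140) / 4 = 0.563

0.563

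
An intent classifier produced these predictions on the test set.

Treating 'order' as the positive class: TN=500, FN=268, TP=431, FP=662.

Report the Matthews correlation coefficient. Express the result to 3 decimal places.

MCC = (TP·TN − FP·FN) / √((TP+FP)(TP+FN)(TN+FP)(TN+FN))
Numerator = 431·500 − 662·268 = 38084
Denominator = √(1093·699·1162·768) = √681812070912 = 825719.1235
MCC = 38084 / 825719.1235 = 0.046

0.046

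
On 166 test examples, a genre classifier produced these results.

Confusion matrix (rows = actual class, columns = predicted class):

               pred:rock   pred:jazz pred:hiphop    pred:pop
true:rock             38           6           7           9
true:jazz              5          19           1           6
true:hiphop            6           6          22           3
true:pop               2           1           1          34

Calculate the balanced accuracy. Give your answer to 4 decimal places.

0.6839

Balanced accuracy = mean of per-class recall.
  rock: recall = 38/60 = 0.63333
  jazz: recall = 19/31 = 0.61290
  hiphop: recall = 22/37 = 0.59459
  pop: recall = 34/38 = 0.89474
Mean = (0.63333 + 0.61290 + 0.59459 + 0.89474) / 4 = 0.6839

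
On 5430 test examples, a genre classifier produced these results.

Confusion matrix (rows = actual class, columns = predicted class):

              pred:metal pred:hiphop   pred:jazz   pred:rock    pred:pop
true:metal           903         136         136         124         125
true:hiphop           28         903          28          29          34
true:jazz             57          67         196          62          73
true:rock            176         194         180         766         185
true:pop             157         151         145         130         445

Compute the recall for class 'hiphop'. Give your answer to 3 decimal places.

0.884

One-vs-rest for 'hiphop': TP = diagonal; FP = other classes predicted 'hiphop'; FN = 'hiphop' predicted as other.
recall = TP/(TP+FN).
hiphop: TP=903, FN=28+28+29+34=119 → 903/1022 = 0.8836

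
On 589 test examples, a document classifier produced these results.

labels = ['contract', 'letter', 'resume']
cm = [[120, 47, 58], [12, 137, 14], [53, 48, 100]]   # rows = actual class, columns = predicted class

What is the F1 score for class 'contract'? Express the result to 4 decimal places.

F1 score = 2·TP/(2·TP+FP+FN).
contract: TP=120, FP=12+53=65, FN=47+58=105 → 240/410 = 0.58537

0.5854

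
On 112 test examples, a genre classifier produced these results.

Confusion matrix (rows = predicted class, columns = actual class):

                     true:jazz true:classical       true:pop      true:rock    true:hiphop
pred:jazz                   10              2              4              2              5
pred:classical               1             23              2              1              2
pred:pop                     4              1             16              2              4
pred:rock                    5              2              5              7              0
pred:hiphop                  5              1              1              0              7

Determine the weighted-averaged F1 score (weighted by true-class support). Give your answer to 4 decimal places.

Per-class F1 score (2·TP/(2·TP+FP+FN)):
  jazz: TP=10, FP=2+4+2+5=13, FN=1+4+5+5=15 → 20/48 = 0.41667
  classical: TP=23, FP=1+2+1+2=6, FN=2+1+2+1=6 → 46/58 = 0.79310
  pop: TP=16, FP=4+1+2+4=11, FN=4+2+5+1=12 → 32/55 = 0.58182
  rock: TP=7, FP=5+2+5+0=12, FN=2+1+2+0=5 → 14/31 = 0.45161
  hiphop: TP=7, FP=5+1+1+0=7, FN=5+2+4+0=11 → 14/32 = 0.43750
Weighted-F1 score = Σ (supportᵢ/N)·F1 scoreᵢ with N=112: (25/112)·0.41667 + (29/112)·0.79310 + (28/112)·0.58182 + (12/112)·0.45161 + (18/112)·0.43750 = 0.5625

0.5625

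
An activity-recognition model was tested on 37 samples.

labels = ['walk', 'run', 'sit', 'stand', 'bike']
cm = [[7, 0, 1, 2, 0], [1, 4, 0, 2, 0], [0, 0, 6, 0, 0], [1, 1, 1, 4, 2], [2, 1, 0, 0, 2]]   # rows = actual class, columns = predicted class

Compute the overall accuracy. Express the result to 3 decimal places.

Accuracy = trace / total = (7+4+6+4+2=23) / 37 = 23/37 = 0.622

0.622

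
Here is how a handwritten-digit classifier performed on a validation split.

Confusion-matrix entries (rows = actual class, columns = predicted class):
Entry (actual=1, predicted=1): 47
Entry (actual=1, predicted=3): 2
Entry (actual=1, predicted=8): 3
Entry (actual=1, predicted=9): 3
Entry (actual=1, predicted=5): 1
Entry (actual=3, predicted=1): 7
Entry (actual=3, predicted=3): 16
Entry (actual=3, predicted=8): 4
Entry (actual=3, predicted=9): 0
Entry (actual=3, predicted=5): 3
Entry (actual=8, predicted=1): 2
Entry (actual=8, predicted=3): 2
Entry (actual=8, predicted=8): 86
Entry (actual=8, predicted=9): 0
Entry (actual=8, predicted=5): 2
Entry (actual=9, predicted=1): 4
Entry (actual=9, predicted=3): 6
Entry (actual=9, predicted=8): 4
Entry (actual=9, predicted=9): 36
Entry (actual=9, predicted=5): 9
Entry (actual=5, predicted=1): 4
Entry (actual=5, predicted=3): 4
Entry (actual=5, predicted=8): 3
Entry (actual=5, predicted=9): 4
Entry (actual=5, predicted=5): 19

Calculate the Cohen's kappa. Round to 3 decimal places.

0.676

Observed agreement pₒ = trace/N = 204/271 = 0.7528
Expected agreement pₑ = Σ (rowᵢ·colᵢ)/N² = (56·64 + 30·30 + 92·100 + 59·43 + 34·34)/271² = 0.2366
κ = (pₒ − pₑ)/(1 − pₑ) = (0.7528 − 0.2366)/(1 − 0.2366) = 0.676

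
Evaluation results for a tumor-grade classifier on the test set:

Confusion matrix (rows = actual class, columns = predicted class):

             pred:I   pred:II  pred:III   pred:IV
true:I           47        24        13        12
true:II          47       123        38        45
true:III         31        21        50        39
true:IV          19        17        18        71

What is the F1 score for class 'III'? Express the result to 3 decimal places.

Treat 'III' as positive and all other classes as negative.
F1 score = 2·TP/(2·TP+FP+FN).
III: TP=50, FP=13+38+18=69, FN=31+21+39=91 → 100/260 = 0.3846

0.385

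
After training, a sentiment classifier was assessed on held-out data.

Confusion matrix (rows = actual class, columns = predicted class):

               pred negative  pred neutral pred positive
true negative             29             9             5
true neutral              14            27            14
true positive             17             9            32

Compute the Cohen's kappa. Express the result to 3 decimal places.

0.350

Observed agreement pₒ = trace/N = 88/156 = 0.5641
Expected agreement pₑ = Σ (rowᵢ·colᵢ)/N² = (43·60 + 55·45 + 58·51)/156² = 0.3293
κ = (pₒ − pₑ)/(1 − pₑ) = (0.5641 − 0.3293)/(1 − 0.3293) = 0.350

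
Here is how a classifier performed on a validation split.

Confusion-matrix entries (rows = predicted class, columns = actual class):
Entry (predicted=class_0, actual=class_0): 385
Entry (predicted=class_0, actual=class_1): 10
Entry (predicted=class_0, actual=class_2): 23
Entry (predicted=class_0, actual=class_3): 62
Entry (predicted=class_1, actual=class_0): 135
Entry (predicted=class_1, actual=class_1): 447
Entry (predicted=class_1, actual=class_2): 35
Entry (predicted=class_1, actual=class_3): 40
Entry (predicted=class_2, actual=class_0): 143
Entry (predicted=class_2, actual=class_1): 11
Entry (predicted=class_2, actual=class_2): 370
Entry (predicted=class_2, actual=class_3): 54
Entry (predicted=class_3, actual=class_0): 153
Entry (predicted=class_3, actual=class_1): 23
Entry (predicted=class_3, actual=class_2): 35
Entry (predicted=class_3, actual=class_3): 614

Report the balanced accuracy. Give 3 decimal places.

Balanced accuracy = mean of per-class recall.
  class_0: recall = 385/816 = 0.4718
  class_1: recall = 447/491 = 0.9104
  class_2: recall = 370/463 = 0.7991
  class_3: recall = 614/770 = 0.7974
Mean = (0.4718 + 0.9104 + 0.7991 + 0.7974) / 4 = 0.745

0.745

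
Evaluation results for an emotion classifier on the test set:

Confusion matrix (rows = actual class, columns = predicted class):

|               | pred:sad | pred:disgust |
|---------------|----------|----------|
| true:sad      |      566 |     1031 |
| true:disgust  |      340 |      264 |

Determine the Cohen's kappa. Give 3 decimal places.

-0.154

Observed agreement pₒ = trace/N = 830/2201 = 0.3771
Expected agreement pₑ = Σ (rowᵢ·colᵢ)/N² = (1597·906 + 604·1295)/2201² = 0.4601
κ = (pₒ − pₑ)/(1 − pₑ) = (0.3771 − 0.4601)/(1 − 0.4601) = -0.154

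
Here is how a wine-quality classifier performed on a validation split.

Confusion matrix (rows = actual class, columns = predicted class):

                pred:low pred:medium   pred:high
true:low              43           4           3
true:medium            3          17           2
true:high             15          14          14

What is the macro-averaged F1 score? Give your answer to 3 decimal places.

0.608

Per-class F1 score (2·TP/(2·TP+FP+FN)):
  low: TP=43, FP=3+15=18, FN=4+3=7 → 86/111 = 0.7748
  medium: TP=17, FP=4+14=18, FN=3+2=5 → 34/57 = 0.5965
  high: TP=14, FP=3+2=5, FN=15+14=29 → 28/62 = 0.4516
Macro-F1 score = mean = (0.7748 + 0.5965 + 0.4516) / 3 = 0.608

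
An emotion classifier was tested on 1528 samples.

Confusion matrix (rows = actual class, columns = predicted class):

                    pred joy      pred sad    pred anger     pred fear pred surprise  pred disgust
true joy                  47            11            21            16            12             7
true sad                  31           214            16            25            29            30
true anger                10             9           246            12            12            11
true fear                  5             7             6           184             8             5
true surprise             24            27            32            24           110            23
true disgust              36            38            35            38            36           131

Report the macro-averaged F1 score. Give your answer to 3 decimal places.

Per-class F1 score (2·TP/(2·TP+FP+FN)):
  joy: TP=47, FP=31+10+5+24+36=106, FN=11+21+16+12+7=67 → 94/267 = 0.3521
  sad: TP=214, FP=11+9+7+27+38=92, FN=31+16+25+29+30=131 → 428/651 = 0.6575
  anger: TP=246, FP=21+16+6+32+35=110, FN=10+9+12+12+11=54 → 492/656 = 0.7500
  fear: TP=184, FP=16+25+12+24+38=115, FN=5+7+6+8+5=31 → 368/514 = 0.7160
  surprise: TP=110, FP=12+29+12+8+36=97, FN=24+27+32+24+23=130 → 220/447 = 0.4922
  disgust: TP=131, FP=7+30+11+5+23=76, FN=36+38+35+38+36=183 → 262/521 = 0.5029
Macro-F1 score = mean = (0.3521 + 0.6575 + 0.7500 + 0.7160 + 0.4922 + 0.5029) / 6 = 0.578

0.578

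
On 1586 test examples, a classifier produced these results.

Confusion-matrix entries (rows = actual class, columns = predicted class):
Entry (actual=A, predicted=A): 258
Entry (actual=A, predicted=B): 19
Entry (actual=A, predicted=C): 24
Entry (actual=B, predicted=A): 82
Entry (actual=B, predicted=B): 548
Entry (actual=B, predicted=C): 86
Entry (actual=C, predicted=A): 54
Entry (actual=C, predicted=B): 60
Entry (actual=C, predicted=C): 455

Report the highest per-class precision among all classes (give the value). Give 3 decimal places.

Per-class precision (TP/(TP+FP)):
  A: TP=258, FP=82+54=136 → 258/394 = 0.6548
  B: TP=548, FP=19+60=79 → 548/627 = 0.8740
  C: TP=455, FP=24+86=110 → 455/565 = 0.8053
Highest is class 'B' with precision = 0.874.

0.874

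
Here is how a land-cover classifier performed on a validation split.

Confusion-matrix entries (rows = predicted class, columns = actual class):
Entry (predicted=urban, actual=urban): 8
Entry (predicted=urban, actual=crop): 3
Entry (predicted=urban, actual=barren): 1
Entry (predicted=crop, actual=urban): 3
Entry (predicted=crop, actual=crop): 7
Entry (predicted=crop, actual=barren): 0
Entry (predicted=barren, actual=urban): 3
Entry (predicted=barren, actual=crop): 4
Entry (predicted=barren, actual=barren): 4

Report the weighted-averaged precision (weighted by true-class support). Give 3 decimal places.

0.635

Per-class precision (TP/(TP+FP)):
  urban: TP=8, FP=3+1=4 → 8/12 = 0.6667
  crop: TP=7, FP=3+0=3 → 7/10 = 0.7000
  barren: TP=4, FP=3+4=7 → 4/11 = 0.3636
Weighted-precision = Σ (supportᵢ/N)·precisionᵢ with N=33: (14/33)·0.6667 + (14/33)·0.7000 + (5/33)·0.3636 = 0.635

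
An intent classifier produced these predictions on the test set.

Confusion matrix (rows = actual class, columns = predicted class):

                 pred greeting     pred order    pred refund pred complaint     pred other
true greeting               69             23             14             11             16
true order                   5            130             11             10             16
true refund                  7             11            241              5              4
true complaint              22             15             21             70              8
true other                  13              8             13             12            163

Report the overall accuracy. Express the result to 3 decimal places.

0.733

Accuracy = trace / total = (69+130+241+70+163=673) / 918 = 673/918 = 0.733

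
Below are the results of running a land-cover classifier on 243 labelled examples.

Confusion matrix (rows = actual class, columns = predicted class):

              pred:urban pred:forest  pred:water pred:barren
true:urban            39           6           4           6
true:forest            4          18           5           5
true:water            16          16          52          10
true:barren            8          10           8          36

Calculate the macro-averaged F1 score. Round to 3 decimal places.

0.580

Per-class F1 score (2·TP/(2·TP+FP+FN)):
  urban: TP=39, FP=4+16+8=28, FN=6+4+6=16 → 78/122 = 0.6393
  forest: TP=18, FP=6+16+10=32, FN=4+5+5=14 → 36/82 = 0.4390
  water: TP=52, FP=4+5+8=17, FN=16+16+10=42 → 104/163 = 0.6380
  barren: TP=36, FP=6+5+10=21, FN=8+10+8=26 → 72/119 = 0.6050
Macro-F1 score = mean = (0.6393 + 0.4390 + 0.6380 + 0.6050) / 4 = 0.580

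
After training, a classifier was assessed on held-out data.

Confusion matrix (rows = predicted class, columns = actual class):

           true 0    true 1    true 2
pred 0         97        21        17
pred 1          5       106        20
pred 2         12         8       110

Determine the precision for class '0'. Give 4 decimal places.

0.7185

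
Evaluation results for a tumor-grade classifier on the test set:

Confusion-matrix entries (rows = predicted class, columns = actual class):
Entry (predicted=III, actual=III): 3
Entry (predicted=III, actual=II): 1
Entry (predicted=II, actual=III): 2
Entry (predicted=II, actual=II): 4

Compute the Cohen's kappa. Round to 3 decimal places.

0.400

Observed agreement pₒ = trace/N = 7/10 = 0.7000
Expected agreement pₑ = Σ (rowᵢ·colᵢ)/N² = (5·4 + 5·6)/10² = 0.5000
κ = (pₒ − pₑ)/(1 − pₑ) = (0.7000 − 0.5000)/(1 − 0.5000) = 0.400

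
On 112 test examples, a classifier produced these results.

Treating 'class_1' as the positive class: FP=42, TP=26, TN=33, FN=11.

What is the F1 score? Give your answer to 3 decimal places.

0.495

Precision = TP/(TP+FP) = 26/68 = 0.3824
Recall = TP/(TP+FN) = 26/37 = 0.7027
F1 = 2·TP/(2·TP+FP+FN) = 52/105 = 0.495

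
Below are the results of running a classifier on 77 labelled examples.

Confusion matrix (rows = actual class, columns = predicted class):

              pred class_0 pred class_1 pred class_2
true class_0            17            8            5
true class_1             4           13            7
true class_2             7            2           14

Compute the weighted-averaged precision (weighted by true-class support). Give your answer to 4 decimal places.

Per-class precision (TP/(TP+FP)):
  class_0: TP=17, FP=4+7=11 → 17/28 = 0.60714
  class_1: TP=13, FP=8+2=10 → 13/23 = 0.56522
  class_2: TP=14, FP=5+7=12 → 14/26 = 0.53846
Weighted-precision = Σ (supportᵢ/N)·precisionᵢ with N=77: (30/77)·0.60714 + (24/77)·0.56522 + (23/77)·0.53846 = 0.5736

0.5736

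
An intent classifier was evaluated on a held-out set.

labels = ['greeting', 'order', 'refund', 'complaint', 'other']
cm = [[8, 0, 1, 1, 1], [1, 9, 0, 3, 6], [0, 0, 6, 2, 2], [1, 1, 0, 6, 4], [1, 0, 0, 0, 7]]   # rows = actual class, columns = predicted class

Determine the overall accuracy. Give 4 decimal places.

Accuracy = trace / total = (8+9+6+6+7=36) / 60 = 36/60 = 0.6000

0.6000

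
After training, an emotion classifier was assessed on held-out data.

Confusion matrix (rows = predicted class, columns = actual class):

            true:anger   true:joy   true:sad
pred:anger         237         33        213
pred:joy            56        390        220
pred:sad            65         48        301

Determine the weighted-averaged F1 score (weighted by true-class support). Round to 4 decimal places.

0.5821

Per-class F1 score (2·TP/(2·TP+FP+FN)):
  anger: TP=237, FP=33+213=246, FN=56+65=121 → 474/841 = 0.56361
  joy: TP=390, FP=56+220=276, FN=33+48=81 → 780/1137 = 0.68602
  sad: TP=301, FP=65+48=113, FN=213+220=433 → 602/1148 = 0.52439
Weighted-F1 score = Σ (supportᵢ/N)·F1 scoreᵢ with N=1563: (358/1563)·0.56361 + (471/1563)·0.68602 + (734/1563)·0.52439 = 0.5821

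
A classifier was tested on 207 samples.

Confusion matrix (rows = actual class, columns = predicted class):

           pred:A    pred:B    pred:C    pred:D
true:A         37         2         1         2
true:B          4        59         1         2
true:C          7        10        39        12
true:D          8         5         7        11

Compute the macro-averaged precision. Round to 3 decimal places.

0.664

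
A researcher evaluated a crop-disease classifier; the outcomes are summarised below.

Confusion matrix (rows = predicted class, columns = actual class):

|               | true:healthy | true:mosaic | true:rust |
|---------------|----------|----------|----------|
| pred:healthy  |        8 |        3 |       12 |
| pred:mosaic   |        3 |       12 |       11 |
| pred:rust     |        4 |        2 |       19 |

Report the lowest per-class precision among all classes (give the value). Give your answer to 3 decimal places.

0.348

Per-class precision (TP/(TP+FP)):
  healthy: TP=8, FP=3+12=15 → 8/23 = 0.3478
  mosaic: TP=12, FP=3+11=14 → 12/26 = 0.4615
  rust: TP=19, FP=4+2=6 → 19/25 = 0.7600
Lowest is class 'healthy' with precision = 0.348.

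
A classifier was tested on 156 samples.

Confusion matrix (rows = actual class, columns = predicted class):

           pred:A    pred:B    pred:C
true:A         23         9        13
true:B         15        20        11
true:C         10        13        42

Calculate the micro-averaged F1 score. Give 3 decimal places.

0.545

Micro-averaging pools counts across classes: ΣTP=85, ΣFP=71, ΣFN=71.
Micro-F1 score = 2·TP/(2·TP+FP+FN) on pooled counts = 0.545 (equals overall accuracy in single-label multiclass).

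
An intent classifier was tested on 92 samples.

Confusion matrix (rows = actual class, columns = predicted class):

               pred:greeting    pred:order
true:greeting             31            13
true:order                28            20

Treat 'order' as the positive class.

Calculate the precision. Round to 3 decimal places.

0.606

Precision = TP/(TP+FP) = 20/(20+13) = 20/33 = 0.606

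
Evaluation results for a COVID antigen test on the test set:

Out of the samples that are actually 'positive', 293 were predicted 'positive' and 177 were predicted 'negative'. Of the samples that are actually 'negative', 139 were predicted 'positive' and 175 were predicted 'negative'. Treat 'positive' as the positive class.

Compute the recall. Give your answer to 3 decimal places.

Recall = TP/(TP+FN) = 293/(293+177) = 293/470 = 0.623

0.623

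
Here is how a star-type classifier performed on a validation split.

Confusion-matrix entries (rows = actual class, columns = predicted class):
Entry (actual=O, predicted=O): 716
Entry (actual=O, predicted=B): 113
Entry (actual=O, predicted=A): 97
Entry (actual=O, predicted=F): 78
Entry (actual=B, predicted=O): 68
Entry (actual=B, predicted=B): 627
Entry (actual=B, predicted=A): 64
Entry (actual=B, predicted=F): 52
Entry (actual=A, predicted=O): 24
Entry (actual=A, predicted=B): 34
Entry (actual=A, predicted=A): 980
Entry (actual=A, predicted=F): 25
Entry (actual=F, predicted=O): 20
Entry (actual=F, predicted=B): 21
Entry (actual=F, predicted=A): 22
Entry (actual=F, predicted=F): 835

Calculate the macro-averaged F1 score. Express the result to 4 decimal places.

0.8319

Per-class F1 score (2·TP/(2·TP+FP+FN)):
  O: TP=716, FP=68+24+20=112, FN=113+97+78=288 → 1432/1832 = 0.78166
  B: TP=627, FP=113+34+21=168, FN=68+64+52=184 → 1254/1606 = 0.78082
  A: TP=980, FP=97+64+22=183, FN=24+34+25=83 → 1960/2226 = 0.88050
  F: TP=835, FP=78+52+25=155, FN=20+21+22=63 → 1670/1888 = 0.88453
Macro-F1 score = mean = (0.78166 + 0.78082 + 0.88050 + 0.88453) / 4 = 0.8319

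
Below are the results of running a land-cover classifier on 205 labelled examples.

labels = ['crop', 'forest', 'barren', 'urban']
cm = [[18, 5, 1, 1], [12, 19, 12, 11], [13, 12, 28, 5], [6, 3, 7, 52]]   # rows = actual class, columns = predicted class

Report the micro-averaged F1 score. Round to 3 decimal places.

Micro-averaging pools counts across classes: ΣTP=117, ΣFP=88, ΣFN=88.
Micro-F1 score = 2·TP/(2·TP+FP+FN) on pooled counts = 0.571 (equals overall accuracy in single-label multiclass).

0.571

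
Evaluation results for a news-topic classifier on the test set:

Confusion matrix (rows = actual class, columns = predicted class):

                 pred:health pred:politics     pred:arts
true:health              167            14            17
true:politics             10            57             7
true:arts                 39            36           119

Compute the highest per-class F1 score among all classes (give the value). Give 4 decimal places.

0.8068

Per-class F1 score (2·TP/(2·TP+FP+FN)):
  health: TP=167, FP=10+39=49, FN=14+17=31 → 334/414 = 0.80676
  politics: TP=57, FP=14+36=50, FN=10+7=17 → 114/181 = 0.62983
  arts: TP=119, FP=17+7=24, FN=39+36=75 → 238/337 = 0.70623
Highest is class 'health' with F1 score = 0.8068.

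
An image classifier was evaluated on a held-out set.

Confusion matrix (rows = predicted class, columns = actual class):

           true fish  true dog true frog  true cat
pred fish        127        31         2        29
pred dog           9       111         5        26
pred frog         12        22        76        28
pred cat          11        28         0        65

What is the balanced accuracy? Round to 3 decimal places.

0.683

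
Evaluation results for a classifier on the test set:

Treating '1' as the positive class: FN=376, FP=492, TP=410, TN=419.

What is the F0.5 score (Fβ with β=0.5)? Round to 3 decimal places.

0.467

Fβ = (1+β²)·TP / ((1+β²)·TP + β²·FN + FP), with β²=1/4
= 1.25·410 / (1.25·410 + 0.25·376 + 492) = 0.467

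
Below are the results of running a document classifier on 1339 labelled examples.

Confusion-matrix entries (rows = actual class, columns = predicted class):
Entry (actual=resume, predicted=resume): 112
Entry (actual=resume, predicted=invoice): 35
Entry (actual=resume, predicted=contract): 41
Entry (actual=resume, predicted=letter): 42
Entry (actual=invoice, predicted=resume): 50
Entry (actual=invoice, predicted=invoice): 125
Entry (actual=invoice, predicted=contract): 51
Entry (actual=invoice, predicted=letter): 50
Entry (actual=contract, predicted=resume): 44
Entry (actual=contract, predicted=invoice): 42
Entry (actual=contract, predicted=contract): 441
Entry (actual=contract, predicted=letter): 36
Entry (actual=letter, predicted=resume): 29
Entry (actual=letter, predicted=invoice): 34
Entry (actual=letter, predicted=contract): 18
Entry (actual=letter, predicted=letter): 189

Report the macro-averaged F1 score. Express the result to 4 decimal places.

0.6014

Per-class F1 score (2·TP/(2·TP+FP+FN)):
  resume: TP=112, FP=50+44+29=123, FN=35+41+42=118 → 224/465 = 0.48172
  invoice: TP=125, FP=35+42+34=111, FN=50+51+50=151 → 250/512 = 0.48828
  contract: TP=441, FP=41+51+18=110, FN=44+42+36=122 → 882/1114 = 0.79174
  letter: TP=189, FP=42+50+36=128, FN=29+34+18=81 → 378/587 = 0.64395
Macro-F1 score = mean = (0.48172 + 0.48828 + 0.79174 + 0.64395) / 4 = 0.6014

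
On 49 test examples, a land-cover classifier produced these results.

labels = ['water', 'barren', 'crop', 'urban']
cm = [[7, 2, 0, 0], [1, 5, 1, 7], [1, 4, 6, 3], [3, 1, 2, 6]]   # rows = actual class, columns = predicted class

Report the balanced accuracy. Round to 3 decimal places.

Balanced accuracy = mean of per-class recall.
  water: recall = 7/9 = 0.7778
  barren: recall = 5/14 = 0.3571
  crop: recall = 6/14 = 0.4286
  urban: recall = 6/12 = 0.5000
Mean = (0.7778 + 0.3571 + 0.4286 + 0.5000) / 4 = 0.516

0.516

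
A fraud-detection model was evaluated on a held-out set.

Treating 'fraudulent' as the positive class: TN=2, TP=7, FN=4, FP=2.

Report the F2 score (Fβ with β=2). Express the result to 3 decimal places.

Fβ = (1+β²)·TP / ((1+β²)·TP + β²·FN + FP), with β²=4
= 5·7 / (5·7 + 4·4 + 2) = 0.660

0.660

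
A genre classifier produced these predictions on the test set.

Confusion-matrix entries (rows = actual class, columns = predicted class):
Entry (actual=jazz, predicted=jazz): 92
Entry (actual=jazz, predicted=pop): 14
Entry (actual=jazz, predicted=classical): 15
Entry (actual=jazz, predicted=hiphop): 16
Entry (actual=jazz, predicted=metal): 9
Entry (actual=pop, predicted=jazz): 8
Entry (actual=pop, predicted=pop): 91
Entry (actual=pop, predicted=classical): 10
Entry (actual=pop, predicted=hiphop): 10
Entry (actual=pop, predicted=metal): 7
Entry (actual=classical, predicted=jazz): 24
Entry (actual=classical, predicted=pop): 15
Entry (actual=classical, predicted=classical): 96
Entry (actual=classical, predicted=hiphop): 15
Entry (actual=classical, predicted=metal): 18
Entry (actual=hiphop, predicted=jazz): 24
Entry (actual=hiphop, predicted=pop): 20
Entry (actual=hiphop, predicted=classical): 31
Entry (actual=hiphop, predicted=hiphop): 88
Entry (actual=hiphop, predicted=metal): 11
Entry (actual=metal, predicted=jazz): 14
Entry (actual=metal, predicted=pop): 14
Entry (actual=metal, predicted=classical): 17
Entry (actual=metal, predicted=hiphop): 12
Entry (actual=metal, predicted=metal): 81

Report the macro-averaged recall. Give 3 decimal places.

Per-class recall (TP/(TP+FN)):
  jazz: TP=92, FN=14+15+16+9=54 → 92/146 = 0.6301
  pop: TP=91, FN=8+10+10+7=35 → 91/126 = 0.7222
  classical: TP=96, FN=24+15+15+18=72 → 96/168 = 0.5714
  hiphop: TP=88, FN=24+20+31+11=86 → 88/174 = 0.5057
  metal: TP=81, FN=14+14+17+12=57 → 81/138 = 0.5870
Macro-recall = mean = (0.6301 + 0.7222 + 0.5714 + 0.5057 + 0.5870) / 5 = 0.603

0.603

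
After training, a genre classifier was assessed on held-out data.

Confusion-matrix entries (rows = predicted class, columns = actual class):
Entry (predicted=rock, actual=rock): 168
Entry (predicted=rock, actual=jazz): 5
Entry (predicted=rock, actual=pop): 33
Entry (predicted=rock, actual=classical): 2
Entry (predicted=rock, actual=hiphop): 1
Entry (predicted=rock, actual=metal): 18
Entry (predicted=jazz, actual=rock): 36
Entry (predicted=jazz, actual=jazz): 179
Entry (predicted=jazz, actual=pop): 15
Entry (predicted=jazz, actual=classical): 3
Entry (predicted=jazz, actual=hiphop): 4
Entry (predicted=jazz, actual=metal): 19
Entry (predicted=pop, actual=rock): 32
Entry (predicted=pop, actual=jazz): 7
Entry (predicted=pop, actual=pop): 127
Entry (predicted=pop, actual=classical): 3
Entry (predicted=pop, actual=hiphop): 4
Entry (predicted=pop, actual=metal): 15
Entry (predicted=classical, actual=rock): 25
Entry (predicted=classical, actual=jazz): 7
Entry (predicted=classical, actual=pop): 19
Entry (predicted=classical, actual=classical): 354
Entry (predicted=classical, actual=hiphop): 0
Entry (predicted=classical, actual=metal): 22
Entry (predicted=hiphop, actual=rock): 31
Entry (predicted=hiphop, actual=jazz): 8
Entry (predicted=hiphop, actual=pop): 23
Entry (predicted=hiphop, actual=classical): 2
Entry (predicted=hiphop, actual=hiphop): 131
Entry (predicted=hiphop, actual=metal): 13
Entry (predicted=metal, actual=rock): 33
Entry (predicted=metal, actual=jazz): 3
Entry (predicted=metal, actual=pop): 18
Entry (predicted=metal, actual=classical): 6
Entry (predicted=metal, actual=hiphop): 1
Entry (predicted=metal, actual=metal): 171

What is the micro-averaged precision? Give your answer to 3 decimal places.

Micro-averaging pools counts across classes: ΣTP=1130, ΣFP=408, ΣFN=408.
Micro-precision = TP/(TP+FP) on pooled counts = 0.735 (equals overall accuracy in single-label multiclass).

0.735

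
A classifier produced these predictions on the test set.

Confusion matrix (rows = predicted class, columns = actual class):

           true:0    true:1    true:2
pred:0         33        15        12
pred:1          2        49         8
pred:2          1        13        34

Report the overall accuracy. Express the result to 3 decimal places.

0.695

Accuracy = trace / total = (33+49+34=116) / 167 = 116/167 = 0.695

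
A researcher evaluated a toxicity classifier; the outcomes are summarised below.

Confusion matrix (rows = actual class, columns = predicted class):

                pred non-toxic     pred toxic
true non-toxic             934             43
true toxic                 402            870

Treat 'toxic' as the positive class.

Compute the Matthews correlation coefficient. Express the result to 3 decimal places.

0.646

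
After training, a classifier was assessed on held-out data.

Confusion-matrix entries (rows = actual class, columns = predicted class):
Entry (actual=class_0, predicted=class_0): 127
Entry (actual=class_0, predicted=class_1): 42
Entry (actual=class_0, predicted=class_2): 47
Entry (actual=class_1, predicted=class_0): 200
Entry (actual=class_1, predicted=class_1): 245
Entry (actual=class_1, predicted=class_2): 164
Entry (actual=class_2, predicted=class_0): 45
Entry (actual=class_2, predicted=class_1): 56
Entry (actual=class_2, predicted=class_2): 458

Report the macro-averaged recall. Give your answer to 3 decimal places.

Per-class recall (TP/(TP+FN)):
  class_0: TP=127, FN=42+47=89 → 127/216 = 0.5880
  class_1: TP=245, FN=200+164=364 → 245/609 = 0.4023
  class_2: TP=458, FN=45+56=101 → 458/559 = 0.8193
Macro-recall = mean = (0.5880 + 0.4023 + 0.8193) / 3 = 0.603

0.603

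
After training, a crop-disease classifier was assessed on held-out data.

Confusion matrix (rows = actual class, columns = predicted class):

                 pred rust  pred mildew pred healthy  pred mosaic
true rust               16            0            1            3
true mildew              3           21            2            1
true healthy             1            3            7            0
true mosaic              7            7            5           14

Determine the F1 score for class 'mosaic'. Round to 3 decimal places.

0.549

Treat 'mosaic' as positive and all other classes as negative.
F1 score = 2·TP/(2·TP+FP+FN).
mosaic: TP=14, FP=3+1+0=4, FN=7+7+5=19 → 28/51 = 0.5490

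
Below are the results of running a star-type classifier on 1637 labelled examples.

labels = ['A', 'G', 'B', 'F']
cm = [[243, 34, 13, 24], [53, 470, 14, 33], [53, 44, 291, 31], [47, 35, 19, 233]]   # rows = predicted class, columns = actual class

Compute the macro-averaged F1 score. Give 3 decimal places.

0.745

Per-class F1 score (2·TP/(2·TP+FP+FN)):
  A: TP=243, FP=34+13+24=71, FN=53+53+47=153 → 486/710 = 0.6845
  G: TP=470, FP=53+14+33=100, FN=34+44+35=113 → 940/1153 = 0.8153
  B: TP=291, FP=53+44+31=128, FN=13+14+19=46 → 582/756 = 0.7698
  F: TP=233, FP=47+35+19=101, FN=24+33+31=88 → 466/655 = 0.7115
Macro-F1 score = mean = (0.6845 + 0.8153 + 0.7698 + 0.7115) / 4 = 0.745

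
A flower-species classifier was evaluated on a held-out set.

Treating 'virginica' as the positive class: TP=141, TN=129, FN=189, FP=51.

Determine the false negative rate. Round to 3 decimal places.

FNR = FN/(FN+TP) = 189/(189+141) = 0.573

0.573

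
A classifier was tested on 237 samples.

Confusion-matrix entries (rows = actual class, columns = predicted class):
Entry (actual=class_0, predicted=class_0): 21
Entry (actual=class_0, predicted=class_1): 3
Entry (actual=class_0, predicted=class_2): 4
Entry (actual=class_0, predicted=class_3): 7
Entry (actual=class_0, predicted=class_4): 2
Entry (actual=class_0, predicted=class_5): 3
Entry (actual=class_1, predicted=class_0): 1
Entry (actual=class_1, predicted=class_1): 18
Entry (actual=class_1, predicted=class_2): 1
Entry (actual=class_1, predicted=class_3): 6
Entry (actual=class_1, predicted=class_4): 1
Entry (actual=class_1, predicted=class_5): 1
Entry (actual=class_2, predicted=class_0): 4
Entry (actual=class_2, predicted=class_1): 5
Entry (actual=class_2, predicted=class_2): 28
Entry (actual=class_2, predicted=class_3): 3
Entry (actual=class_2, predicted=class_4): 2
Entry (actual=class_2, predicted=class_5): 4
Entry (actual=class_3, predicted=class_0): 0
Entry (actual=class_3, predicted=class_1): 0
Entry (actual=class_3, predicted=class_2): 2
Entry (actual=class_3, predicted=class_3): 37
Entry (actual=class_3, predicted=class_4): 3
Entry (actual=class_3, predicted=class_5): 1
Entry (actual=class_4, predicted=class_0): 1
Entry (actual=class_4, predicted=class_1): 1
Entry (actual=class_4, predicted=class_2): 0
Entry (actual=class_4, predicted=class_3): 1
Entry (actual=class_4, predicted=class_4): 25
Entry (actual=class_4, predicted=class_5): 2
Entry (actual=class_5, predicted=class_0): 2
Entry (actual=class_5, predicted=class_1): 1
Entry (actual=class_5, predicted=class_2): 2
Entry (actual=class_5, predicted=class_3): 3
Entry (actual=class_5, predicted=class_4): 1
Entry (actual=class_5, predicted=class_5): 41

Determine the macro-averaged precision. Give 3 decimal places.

0.716

Per-class precision (TP/(TP+FP)):
  class_0: TP=21, FP=1+4+0+1+2=8 → 21/29 = 0.7241
  class_1: TP=18, FP=3+5+0+1+1=10 → 18/28 = 0.6429
  class_2: TP=28, FP=4+1+2+0+2=9 → 28/37 = 0.7568
  class_3: TP=37, FP=7+6+3+1+3=20 → 37/57 = 0.6491
  class_4: TP=25, FP=2+1+2+3+1=9 → 25/34 = 0.7353
  class_5: TP=41, FP=3+1+4+1+2=11 → 41/52 = 0.7885
Macro-precision = mean = (0.7241 + 0.6429 + 0.7568 + 0.6491 + 0.7353 + 0.7885) / 6 = 0.716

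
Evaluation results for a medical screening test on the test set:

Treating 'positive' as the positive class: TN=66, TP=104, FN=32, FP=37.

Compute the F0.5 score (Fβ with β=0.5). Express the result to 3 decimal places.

Fβ = (1+β²)·TP / ((1+β²)·TP + β²·FN + FP), with β²=1/4
= 1.25·104 / (1.25·104 + 0.25·32 + 37) = 0.743

0.743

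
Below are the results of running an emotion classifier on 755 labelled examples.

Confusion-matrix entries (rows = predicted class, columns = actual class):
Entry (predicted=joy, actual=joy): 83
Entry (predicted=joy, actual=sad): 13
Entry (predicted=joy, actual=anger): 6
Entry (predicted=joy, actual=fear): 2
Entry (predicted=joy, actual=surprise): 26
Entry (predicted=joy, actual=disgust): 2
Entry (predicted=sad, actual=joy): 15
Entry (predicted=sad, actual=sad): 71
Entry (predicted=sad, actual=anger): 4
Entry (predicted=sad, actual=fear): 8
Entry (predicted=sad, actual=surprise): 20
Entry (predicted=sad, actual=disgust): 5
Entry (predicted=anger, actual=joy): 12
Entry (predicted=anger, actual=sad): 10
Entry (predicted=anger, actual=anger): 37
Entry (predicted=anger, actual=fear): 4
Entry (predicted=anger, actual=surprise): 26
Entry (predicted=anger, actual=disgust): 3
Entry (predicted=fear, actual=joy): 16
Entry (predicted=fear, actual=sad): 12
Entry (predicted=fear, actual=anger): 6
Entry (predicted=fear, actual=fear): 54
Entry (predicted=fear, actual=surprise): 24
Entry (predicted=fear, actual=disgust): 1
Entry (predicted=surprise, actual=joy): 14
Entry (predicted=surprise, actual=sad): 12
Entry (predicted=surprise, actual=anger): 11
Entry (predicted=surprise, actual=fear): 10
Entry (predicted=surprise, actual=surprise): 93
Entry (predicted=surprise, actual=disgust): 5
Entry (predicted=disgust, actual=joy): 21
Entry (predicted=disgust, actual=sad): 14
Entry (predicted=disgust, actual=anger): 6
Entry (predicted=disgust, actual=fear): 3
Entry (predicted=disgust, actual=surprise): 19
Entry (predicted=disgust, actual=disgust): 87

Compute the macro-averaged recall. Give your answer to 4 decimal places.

Per-class recall (TP/(TP+FN)):
  joy: TP=83, FN=15+12+16+14+21=78 → 83/161 = 0.51553
  sad: TP=71, FN=13+10+12+12+14=61 → 71/132 = 0.53788
  anger: TP=37, FN=6+4+6+11+6=33 → 37/70 = 0.52857
  fear: TP=54, FN=2+8+4+10+3=27 → 54/81 = 0.66667
  surprise: TP=93, FN=26+20+26+24+19=115 → 93/208 = 0.44712
  disgust: TP=87, FN=2+5+3+1+5=16 → 87/103 = 0.84466
Macro-recall = mean = (0.51553 + 0.53788 + 0.52857 + 0.66667 + 0.44712 + 0.84466) / 6 = 0.5901

0.5901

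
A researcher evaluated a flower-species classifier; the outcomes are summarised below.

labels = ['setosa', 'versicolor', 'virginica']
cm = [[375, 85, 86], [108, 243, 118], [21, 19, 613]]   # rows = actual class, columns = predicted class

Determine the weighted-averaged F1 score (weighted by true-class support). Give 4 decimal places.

0.7278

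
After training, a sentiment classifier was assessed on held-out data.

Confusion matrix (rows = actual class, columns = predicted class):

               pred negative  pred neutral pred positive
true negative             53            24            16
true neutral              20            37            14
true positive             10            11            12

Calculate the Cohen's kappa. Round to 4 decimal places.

0.2390

Observed agreement pₒ = trace/N = 102/197 = 0.51777
Expected agreement pₑ = Σ (rowᵢ·colᵢ)/N² = (93·83 + 71·72 + 33·42)/197² = 0.36633
κ = (pₒ − pₑ)/(1 − pₑ) = (0.51777 − 0.36633)/(1 − 0.36633) = 0.2390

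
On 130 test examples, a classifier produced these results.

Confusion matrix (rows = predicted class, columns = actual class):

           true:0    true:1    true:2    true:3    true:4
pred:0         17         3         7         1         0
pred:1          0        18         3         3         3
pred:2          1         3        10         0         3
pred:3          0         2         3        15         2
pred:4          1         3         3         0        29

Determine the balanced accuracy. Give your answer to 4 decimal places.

Balanced accuracy = mean of per-class recall.
  0: recall = 17/19 = 0.89474
  1: recall = 18/29 = 0.62069
  2: recall = 10/26 = 0.38462
  3: recall = 15/19 = 0.78947
  4: recall = 29/37 = 0.78378
Mean = (0.89474 + 0.62069 + 0.38462 + 0.78947 + 0.78378) / 5 = 0.6947

0.6947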